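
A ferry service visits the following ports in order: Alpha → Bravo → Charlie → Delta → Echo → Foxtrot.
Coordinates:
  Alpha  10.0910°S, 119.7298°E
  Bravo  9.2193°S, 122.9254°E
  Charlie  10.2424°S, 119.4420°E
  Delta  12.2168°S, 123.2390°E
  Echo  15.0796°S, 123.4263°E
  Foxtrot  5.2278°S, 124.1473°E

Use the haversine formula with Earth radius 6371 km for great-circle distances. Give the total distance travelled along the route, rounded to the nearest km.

Leg distances:
Alpha→Bravo: 363.5 km  (cumulative 363.5 km)
Bravo→Charlie: 398.3 km  (cumulative 761.8 km)
Charlie→Delta: 468.7 km  (cumulative 1230.5 km)
Delta→Echo: 319.0 km  (cumulative 1549.5 km)
Echo→Foxtrot: 1098.3 km  (cumulative 2647.8 km)
Total route length ≈ 2648 km.

2648 km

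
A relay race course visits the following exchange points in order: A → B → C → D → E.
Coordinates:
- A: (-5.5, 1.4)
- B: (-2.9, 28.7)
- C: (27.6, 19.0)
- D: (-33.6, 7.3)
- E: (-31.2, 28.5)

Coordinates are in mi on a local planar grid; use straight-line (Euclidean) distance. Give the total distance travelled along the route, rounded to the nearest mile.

143 mi

Leg distances:
A→B: 27.4 mi  (cumulative 27.4 mi)
B→C: 32.0 mi  (cumulative 59.4 mi)
C→D: 62.3 mi  (cumulative 121.7 mi)
D→E: 21.3 mi  (cumulative 143.1 mi)
Total route length ≈ 143 mi.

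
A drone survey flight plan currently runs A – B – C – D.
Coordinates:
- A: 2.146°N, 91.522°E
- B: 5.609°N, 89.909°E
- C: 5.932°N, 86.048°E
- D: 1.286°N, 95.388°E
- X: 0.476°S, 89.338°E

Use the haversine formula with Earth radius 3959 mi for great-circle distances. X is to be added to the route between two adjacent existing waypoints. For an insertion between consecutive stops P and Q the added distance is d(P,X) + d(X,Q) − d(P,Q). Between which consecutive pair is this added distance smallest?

Added distance for inserting X between each consecutive pair:
A–B: 394.2 mi
B–C: 653.5 mi
C–D: 213.4 mi
Smallest added distance is 213.4 mi, inserting between C and D.

between C and D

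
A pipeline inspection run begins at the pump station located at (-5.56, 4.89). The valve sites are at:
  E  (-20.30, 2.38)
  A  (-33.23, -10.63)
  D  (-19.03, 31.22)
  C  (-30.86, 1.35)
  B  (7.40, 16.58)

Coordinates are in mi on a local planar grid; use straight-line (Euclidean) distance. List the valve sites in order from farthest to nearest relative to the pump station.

Computing each straight-line distance from (-5.56, 4.89):
A (-33.23, -10.63): 31.7 mi
D (-19.03, 31.22): 29.6 mi
C (-30.86, 1.35): 25.5 mi
B (7.40, 16.58): 17.5 mi
E (-20.30, 2.38): 15.0 mi

A, D, C, B, E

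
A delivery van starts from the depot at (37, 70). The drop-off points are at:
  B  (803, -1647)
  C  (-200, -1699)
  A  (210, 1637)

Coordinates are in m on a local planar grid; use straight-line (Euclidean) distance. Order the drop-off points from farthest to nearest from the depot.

Distance from the depot at (37, 70) to each:
B (803, -1647): 1880.1 m
C (-200, -1699): 1784.8 m
A (210, 1637): 1576.5 m

B, C, A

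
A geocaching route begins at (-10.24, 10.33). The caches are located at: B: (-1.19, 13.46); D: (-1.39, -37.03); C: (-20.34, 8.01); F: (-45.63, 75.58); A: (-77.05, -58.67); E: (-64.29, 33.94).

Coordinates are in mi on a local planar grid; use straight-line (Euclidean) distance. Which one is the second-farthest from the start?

Distances from the start ((-10.24, 10.33)):
A: 96.0 mi
F: 74.2 mi
E: 59.0 mi
D: 48.2 mi
C: 10.4 mi
B: 9.6 mi
The second-farthest is F at 74.2 mi.

F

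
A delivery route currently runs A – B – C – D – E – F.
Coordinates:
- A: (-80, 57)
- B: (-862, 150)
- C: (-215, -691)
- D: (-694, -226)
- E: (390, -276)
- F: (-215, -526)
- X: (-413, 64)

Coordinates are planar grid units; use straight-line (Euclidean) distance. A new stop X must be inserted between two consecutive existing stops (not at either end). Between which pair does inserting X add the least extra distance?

between A and B

Added distance for inserting X between each consecutive pair:
A–B: 2.7
B–C: 176.6
C–D: 516.8
D–E: 190.7
E–F: 839.7
Smallest added distance is 2.7, inserting between A and B.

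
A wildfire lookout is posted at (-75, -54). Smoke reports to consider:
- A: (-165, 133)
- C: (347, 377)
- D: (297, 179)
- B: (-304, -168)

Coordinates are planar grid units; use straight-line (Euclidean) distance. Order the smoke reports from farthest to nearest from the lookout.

Computing each straight-line distance from (-75, -54):
C (347, 377): 603.2
D (297, 179): 438.9
B (-304, -168): 255.8
A (-165, 133): 207.5

C, D, B, A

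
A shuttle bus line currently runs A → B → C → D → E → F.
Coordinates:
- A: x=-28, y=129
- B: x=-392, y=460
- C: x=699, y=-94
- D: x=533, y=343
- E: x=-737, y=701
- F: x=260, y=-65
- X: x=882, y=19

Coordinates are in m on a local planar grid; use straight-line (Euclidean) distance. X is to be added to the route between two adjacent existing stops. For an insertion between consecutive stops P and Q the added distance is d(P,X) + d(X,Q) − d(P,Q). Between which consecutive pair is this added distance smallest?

Added distance for inserting X between each consecutive pair:
A–B: 1772.8 m
B–C: 339.6 m
C–D: 223.8 m
D–E: 913.5 m
E–F: 1127.1 m
Smallest added distance is 223.8 m, inserting between C and D.

between C and D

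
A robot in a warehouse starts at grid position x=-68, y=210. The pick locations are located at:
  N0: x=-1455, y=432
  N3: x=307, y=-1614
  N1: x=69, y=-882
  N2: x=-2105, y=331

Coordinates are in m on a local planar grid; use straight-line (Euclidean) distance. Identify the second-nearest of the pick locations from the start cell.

N0

Distances from the start cell (x=-68, y=210):
N1: 1100.6 m
N0: 1404.7 m
N3: 1862.1 m
N2: 2040.6 m
The second-nearest is N0 at 1404.7 m.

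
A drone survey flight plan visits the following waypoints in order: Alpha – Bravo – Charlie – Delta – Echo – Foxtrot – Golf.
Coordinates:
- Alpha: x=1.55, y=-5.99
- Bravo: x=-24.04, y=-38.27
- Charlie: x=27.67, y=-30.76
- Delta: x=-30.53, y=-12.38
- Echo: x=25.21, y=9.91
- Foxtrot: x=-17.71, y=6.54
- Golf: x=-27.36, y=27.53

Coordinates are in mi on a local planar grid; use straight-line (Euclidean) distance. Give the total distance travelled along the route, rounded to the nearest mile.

Leg distances:
Alpha→Bravo: 41.2 mi  (cumulative 41.2 mi)
Bravo→Charlie: 52.3 mi  (cumulative 93.4 mi)
Charlie→Delta: 61.0 mi  (cumulative 154.5 mi)
Delta→Echo: 60.0 mi  (cumulative 214.5 mi)
Echo→Foxtrot: 43.1 mi  (cumulative 257.6 mi)
Foxtrot→Golf: 23.1 mi  (cumulative 280.7 mi)
Total route length ≈ 281 mi.

281 mi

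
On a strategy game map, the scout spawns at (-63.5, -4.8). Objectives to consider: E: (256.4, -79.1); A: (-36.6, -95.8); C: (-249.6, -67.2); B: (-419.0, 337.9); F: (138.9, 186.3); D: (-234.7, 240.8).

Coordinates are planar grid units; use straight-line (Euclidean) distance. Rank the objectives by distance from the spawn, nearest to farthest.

Distance from the spawn at (-63.5, -4.8) to each:
A (-36.6, -95.8): 94.9
C (-249.6, -67.2): 196.3
F (138.9, 186.3): 278.4
D (-234.7, 240.8): 299.4
E (256.4, -79.1): 328.4
B (-419.0, 337.9): 493.8

A, C, F, D, E, B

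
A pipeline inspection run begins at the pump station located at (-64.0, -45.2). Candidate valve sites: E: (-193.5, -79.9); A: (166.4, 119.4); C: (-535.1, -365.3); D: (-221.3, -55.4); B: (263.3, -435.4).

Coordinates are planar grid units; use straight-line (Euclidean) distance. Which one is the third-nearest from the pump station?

Distances from the pump station ((-64.0, -45.2)):
E: 134.1
D: 157.6
A: 283.2
B: 509.3
C: 569.6
The third-nearest is A at 283.2.

A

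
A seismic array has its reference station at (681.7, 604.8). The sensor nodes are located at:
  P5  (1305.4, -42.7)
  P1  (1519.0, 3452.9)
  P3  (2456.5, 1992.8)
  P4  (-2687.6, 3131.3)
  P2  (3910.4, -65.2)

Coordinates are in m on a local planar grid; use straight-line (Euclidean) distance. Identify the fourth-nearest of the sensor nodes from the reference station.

P2

Distances from the reference station ((681.7, 604.8)):
P5: 899.0 m
P3: 2253.1 m
P1: 2968.6 m
P2: 3297.5 m
P4: 4211.3 m
The fourth-nearest is P2 at 3297.5 m.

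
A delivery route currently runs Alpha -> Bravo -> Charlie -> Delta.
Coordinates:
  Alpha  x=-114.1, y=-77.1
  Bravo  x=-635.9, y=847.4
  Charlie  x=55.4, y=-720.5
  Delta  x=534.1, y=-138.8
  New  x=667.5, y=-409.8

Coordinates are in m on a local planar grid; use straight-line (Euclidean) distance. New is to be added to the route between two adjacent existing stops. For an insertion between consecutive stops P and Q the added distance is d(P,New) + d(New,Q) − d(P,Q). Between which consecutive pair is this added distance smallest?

Added distance for inserting New between each consecutive pair:
Alpha–Bravo: 1598.8 m
Bravo–Charlie: 783.8 m
Charlie–Delta: 235.1 m
Smallest added distance is 235.1 m, inserting between Charlie and Delta.

between Charlie and Delta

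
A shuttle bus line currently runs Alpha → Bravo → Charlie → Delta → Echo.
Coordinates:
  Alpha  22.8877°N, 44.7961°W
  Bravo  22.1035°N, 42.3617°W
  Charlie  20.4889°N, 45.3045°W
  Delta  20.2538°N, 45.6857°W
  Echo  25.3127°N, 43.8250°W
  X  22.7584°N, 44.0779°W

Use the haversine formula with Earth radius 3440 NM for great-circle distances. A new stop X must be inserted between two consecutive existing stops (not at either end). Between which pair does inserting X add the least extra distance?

between Alpha and Bravo

Added distance for inserting X between each consecutive pair:
Alpha–Bravo: 0.5 NM
Bravo–Charlie: 64.5 NM
Charlie–Delta: 302.0 NM
Delta–Echo: 8.4 NM
Smallest added distance is 0.5 NM, inserting between Alpha and Bravo.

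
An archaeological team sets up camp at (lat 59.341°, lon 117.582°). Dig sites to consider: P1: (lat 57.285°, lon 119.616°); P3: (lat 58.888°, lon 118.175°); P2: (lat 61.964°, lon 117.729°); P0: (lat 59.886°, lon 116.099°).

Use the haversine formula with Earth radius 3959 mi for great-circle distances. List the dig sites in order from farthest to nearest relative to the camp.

P2, P1, P0, P3

Distance from the camp at (lat 59.341°, lon 117.582°) to each:
P2 (lat 61.964°, lon 117.729°): 181.3 mi
P1 (lat 57.285°, lon 119.616°): 160.1 mi
P0 (lat 59.886°, lon 116.099°): 64.1 mi
P3 (lat 58.888°, lon 118.175°): 37.7 mi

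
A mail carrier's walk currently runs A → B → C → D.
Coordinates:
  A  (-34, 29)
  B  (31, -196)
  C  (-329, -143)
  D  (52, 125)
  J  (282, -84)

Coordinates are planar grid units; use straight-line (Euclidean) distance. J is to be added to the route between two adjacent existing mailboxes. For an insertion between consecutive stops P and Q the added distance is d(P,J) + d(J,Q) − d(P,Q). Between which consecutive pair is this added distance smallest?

between A and B

Added distance for inserting J between each consecutive pair:
A–B: 376.3
B–C: 524.8
C–D: 458.8
Smallest added distance is 376.3, inserting between A and B.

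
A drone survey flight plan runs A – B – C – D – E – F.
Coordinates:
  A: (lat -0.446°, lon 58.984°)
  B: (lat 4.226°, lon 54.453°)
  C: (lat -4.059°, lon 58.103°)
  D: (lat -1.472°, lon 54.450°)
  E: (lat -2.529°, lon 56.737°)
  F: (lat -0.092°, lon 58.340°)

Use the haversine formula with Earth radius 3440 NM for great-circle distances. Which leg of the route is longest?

Leg distances:
A→B: 390.6 NM
B→C: 543.5 NM
C→D: 268.5 NM
D→E: 151.2 NM
E→F: 175.1 NM
The longest leg is B–C at 543.5 NM.

B–C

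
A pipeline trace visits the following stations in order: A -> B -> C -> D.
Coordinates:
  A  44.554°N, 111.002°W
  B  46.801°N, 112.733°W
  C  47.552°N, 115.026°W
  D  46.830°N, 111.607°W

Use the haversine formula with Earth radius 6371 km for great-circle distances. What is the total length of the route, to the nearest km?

Leg distances:
A→B: 283.7 km  (cumulative 283.7 km)
B→C: 192.4 km  (cumulative 476.1 km)
C→D: 270.5 km  (cumulative 746.6 km)
Total route length ≈ 747 km.

747 km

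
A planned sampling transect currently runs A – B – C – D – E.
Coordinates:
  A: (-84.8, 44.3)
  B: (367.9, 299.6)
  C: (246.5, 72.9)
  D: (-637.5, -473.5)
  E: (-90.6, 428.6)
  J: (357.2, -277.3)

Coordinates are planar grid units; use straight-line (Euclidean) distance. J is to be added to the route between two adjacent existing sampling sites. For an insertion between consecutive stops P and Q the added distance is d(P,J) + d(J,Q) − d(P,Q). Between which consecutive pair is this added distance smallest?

Added distance for inserting J between each consecutive pair:
A–B: 603.9
B–C: 687.1
C–D: 341.9
D–E: 794.9
Smallest added distance is 341.9, inserting between C and D.

between C and D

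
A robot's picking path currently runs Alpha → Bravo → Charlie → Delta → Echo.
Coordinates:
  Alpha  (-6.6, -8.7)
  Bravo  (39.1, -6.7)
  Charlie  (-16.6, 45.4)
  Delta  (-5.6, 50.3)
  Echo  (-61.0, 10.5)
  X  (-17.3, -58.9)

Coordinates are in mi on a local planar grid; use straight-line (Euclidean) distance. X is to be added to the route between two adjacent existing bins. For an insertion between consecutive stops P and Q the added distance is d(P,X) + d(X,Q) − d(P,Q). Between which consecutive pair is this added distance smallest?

between Alpha and Bravo

Added distance for inserting X between each consecutive pair:
Alpha–Bravo: 82.4 mi
Bravo–Charlie: 104.9 mi
Charlie–Delta: 202.1 mi
Delta–Echo: 123.6 mi
Smallest added distance is 82.4 mi, inserting between Alpha and Bravo.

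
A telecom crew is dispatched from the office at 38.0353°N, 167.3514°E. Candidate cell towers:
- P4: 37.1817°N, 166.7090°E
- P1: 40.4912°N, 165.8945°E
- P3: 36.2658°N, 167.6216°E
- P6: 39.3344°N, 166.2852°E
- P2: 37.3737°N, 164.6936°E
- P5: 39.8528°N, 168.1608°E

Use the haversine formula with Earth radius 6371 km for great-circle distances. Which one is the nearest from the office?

Distance to each, sorted:
P4: 110.5 km
P6: 171.6 km
P3: 198.2 km
P5: 213.9 km
P2: 245.1 km
P1: 300.5 km
The nearest is P4 at 110.5 km.

P4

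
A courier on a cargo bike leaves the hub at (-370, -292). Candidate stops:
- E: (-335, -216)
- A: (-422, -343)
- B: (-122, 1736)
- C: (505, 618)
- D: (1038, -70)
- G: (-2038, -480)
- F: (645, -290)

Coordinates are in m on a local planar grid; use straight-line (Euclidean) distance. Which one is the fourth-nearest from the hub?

Distance to each, sorted:
A: 72.8 m
E: 83.7 m
F: 1015.0 m
C: 1262.4 m
D: 1425.4 m
G: 1678.6 m
B: 2043.1 m
The fourth-nearest is C at 1262.4 m.

C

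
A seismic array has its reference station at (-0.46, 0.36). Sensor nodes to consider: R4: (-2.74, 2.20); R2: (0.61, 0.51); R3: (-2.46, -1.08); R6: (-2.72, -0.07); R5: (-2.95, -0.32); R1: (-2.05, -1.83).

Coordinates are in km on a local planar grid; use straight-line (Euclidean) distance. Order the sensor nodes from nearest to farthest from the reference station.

Computing each straight-line distance from (-0.46, 0.36):
R2 (0.61, 0.51): 1.1 km
R6 (-2.72, -0.07): 2.3 km
R3 (-2.46, -1.08): 2.5 km
R5 (-2.95, -0.32): 2.6 km
R1 (-2.05, -1.83): 2.7 km
R4 (-2.74, 2.20): 2.9 km

R2, R6, R3, R5, R1, R4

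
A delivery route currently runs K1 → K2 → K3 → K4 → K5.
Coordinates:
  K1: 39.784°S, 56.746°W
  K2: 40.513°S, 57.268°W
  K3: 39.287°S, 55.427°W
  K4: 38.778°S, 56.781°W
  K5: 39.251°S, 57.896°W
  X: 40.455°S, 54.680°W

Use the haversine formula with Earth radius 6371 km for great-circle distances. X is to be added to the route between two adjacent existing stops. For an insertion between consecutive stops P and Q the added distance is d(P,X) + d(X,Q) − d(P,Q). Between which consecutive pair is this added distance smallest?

Added distance for inserting X between each consecutive pair:
K1–K2: 317.4 km
K2–K3: 155.7 km
K3–K4: 273.9 km
K4–K5: 454.8 km
Smallest added distance is 155.7 km, inserting between K2 and K3.

between K2 and K3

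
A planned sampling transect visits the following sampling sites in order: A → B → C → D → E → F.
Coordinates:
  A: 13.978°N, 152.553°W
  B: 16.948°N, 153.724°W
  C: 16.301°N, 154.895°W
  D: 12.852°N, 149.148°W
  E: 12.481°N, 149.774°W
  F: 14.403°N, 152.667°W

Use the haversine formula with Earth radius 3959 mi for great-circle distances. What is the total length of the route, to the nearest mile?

Leg distances:
A→B: 219.5 mi  (cumulative 219.5 mi)
B→C: 89.5 mi  (cumulative 309.0 mi)
C→D: 452.1 mi  (cumulative 761.2 mi)
D→E: 49.4 mi  (cumulative 810.6 mi)
E→F: 235.4 mi  (cumulative 1046.0 mi)
Total route length ≈ 1046 mi.

1046 mi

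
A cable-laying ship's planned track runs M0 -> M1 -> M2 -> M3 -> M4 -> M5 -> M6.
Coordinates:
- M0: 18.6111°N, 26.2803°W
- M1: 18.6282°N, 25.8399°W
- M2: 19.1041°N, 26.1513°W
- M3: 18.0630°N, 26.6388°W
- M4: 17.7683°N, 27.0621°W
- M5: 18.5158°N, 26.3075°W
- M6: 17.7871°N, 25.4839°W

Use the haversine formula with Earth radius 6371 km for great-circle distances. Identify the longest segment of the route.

M2–M3

Leg distances:
M0→M1: 46.4 km
M1→M2: 62.2 km
M2→M3: 126.7 km
M3→M4: 55.5 km
M4→M5: 115.2 km
M5→M6: 118.9 km
The longest leg is M2–M3 at 126.7 km.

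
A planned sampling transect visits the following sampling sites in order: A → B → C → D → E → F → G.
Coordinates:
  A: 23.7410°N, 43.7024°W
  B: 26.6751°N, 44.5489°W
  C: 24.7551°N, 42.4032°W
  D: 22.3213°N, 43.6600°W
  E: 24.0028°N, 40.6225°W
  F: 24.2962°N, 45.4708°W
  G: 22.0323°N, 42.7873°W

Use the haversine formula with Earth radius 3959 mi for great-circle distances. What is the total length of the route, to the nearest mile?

1347 mi

Leg distances:
A→B: 209.5 mi  (cumulative 209.5 mi)
B→C: 188.3 mi  (cumulative 397.8 mi)
C→D: 186.1 mi  (cumulative 583.8 mi)
D→E: 225.2 mi  (cumulative 809.1 mi)
E→F: 306.3 mi  (cumulative 1115.4 mi)
F→G: 231.4 mi  (cumulative 1346.8 mi)
Total route length ≈ 1347 mi.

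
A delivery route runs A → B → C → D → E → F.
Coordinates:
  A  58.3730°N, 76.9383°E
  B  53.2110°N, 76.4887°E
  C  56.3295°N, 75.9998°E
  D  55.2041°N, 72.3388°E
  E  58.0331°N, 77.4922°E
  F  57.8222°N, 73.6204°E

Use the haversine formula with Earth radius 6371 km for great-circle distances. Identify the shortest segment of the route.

E–F

Leg distances:
A→B: 574.7 km
B→C: 348.2 km
C→D: 260.9 km
D→E: 445.1 km
E→F: 229.8 km
The shortest leg is E–F at 229.8 km.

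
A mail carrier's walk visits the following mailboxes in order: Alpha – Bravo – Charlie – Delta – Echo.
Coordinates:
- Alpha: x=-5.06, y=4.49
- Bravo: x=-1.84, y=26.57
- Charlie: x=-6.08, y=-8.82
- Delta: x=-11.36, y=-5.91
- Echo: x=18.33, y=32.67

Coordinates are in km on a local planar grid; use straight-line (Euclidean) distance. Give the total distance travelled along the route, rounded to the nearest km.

113 km

Leg distances:
Alpha→Bravo: 22.3 km  (cumulative 22.3 km)
Bravo→Charlie: 35.6 km  (cumulative 58.0 km)
Charlie→Delta: 6.0 km  (cumulative 64.0 km)
Delta→Echo: 48.7 km  (cumulative 112.7 km)
Total route length ≈ 113 km.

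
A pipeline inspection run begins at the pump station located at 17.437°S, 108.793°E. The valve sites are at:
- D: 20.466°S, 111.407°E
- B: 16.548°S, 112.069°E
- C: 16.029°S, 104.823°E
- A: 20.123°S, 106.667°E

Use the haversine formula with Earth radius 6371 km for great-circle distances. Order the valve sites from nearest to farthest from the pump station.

B, A, D, C

Computing each great-circle distance from 17.437°S, 108.793°E:
B 16.548°S, 112.069°E: 362.1 km
A 20.123°S, 106.667°E: 373.2 km
D 20.466°S, 111.407°E: 434.7 km
C 16.029°S, 104.823°E: 450.8 km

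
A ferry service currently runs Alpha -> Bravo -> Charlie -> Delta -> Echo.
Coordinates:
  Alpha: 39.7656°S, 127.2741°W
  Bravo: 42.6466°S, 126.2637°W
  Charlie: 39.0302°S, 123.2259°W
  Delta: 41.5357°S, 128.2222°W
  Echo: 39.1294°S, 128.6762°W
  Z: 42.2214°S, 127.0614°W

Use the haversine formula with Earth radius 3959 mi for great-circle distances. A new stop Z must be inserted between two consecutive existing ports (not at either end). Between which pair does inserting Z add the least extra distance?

Added distance for inserting Z between each consecutive pair:
Alpha–Bravo: 14.4 mi
Bravo–Charlie: 52.6 mi
Charlie–Delta: 59.5 mi
Delta–Echo: 138.0 mi
Smallest added distance is 14.4 mi, inserting between Alpha and Bravo.

between Alpha and Bravo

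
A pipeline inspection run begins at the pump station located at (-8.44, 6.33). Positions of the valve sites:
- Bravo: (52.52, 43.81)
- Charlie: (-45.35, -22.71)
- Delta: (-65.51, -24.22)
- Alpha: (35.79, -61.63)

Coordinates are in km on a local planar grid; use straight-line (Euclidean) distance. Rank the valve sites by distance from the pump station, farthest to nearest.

Distances from the pump station:
Alpha (35.79, -61.63): 81.1 km
Bravo (52.52, 43.81): 71.6 km
Delta (-65.51, -24.22): 64.7 km
Charlie (-45.35, -22.71): 47.0 km

Alpha, Bravo, Delta, Charlie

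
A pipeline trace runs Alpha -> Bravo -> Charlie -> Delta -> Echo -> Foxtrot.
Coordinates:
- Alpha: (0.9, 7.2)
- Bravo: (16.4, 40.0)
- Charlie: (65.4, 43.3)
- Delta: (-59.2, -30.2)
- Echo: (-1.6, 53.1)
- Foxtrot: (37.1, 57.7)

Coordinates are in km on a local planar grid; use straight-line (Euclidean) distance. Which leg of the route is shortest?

Alpha–Bravo

Leg distances:
Alpha→Bravo: 36.3 km
Bravo→Charlie: 49.1 km
Charlie→Delta: 144.7 km
Delta→Echo: 101.3 km
Echo→Foxtrot: 39.0 km
The shortest leg is Alpha–Bravo at 36.3 km.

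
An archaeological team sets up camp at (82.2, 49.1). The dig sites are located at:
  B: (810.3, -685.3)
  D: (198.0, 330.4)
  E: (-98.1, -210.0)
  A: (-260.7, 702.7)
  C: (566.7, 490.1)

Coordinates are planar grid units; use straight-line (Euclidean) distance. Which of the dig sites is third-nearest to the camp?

Distance to each, sorted:
D: 304.2
E: 315.7
C: 655.1
A: 738.1
B: 1034.2
The third-nearest is C at 655.1.

C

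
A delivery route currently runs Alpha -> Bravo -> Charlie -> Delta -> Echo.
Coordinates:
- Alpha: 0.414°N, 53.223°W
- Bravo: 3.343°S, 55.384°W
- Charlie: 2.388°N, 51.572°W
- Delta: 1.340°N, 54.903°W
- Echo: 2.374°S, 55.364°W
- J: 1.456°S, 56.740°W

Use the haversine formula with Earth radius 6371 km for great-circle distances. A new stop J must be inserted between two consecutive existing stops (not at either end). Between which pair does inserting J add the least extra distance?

between Delta and Echo

Added distance for inserting J between each consecutive pair:
Alpha–Bravo: 219.3 km
Bravo–Charlie: 209.1 km
Charlie–Delta: 700.0 km
Delta–Echo: 139.7 km
Smallest added distance is 139.7 km, inserting between Delta and Echo.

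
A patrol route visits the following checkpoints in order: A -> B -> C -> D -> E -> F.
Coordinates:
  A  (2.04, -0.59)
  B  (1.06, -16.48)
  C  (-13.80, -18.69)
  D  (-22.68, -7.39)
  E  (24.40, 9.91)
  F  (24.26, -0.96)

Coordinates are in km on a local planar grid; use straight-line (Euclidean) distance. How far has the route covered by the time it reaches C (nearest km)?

Leg distances:
A→B: 15.9 km  (cumulative 15.9 km)
B→C: 15.0 km  (cumulative 30.9 km)
Cumulative distance at C ≈ 31 km.

31 km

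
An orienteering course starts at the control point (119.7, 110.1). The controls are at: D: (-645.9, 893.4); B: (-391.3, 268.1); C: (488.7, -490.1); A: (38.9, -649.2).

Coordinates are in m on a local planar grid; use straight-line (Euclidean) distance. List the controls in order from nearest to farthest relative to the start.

B, C, A, D

Computing each straight-line distance from (119.7, 110.1):
B (-391.3, 268.1): 534.9 m
C (488.7, -490.1): 704.6 m
A (38.9, -649.2): 763.6 m
D (-645.9, 893.4): 1095.3 m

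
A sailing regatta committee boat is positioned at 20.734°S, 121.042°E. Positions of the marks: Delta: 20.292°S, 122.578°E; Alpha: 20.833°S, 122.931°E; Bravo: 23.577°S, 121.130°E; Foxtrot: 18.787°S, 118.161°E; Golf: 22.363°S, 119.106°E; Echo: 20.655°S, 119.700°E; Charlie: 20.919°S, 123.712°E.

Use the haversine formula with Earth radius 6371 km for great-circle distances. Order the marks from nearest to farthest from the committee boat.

Distance from the committee boat at 20.734°S, 121.042°E to each:
Echo 20.655°S, 119.700°E: 139.9 km
Delta 20.292°S, 122.578°E: 167.3 km
Alpha 20.833°S, 122.931°E: 196.7 km
Golf 22.363°S, 119.106°E: 270.0 km
Charlie 20.919°S, 123.712°E: 278.3 km
Bravo 23.577°S, 121.130°E: 316.3 km
Foxtrot 18.787°S, 118.161°E: 371.1 km

Echo, Delta, Alpha, Golf, Charlie, Bravo, Foxtrot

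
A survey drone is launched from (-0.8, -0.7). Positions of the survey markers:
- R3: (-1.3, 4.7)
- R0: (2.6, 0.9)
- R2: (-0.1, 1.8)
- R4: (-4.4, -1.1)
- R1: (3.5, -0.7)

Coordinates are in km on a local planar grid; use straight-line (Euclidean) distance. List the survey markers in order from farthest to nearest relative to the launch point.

R3, R1, R0, R4, R2

Distance from the launch point at (-0.8, -0.7) to each:
R3 (-1.3, 4.7): 5.4 km
R1 (3.5, -0.7): 4.3 km
R0 (2.6, 0.9): 3.8 km
R4 (-4.4, -1.1): 3.6 km
R2 (-0.1, 1.8): 2.6 km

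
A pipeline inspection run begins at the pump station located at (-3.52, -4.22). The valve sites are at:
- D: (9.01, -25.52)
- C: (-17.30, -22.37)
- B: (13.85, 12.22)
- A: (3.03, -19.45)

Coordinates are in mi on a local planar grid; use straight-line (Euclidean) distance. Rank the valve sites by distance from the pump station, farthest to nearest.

D, B, C, A

Distances from the pump station:
D (9.01, -25.52): 24.7 mi
B (13.85, 12.22): 23.9 mi
C (-17.30, -22.37): 22.8 mi
A (3.03, -19.45): 16.6 mi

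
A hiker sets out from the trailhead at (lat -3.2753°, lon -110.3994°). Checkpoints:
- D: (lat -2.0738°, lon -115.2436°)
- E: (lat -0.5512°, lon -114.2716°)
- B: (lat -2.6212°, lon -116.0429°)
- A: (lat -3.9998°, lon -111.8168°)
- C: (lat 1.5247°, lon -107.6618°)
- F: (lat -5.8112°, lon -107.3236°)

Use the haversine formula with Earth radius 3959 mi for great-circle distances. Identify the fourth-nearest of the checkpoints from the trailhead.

Distance to each, sorted:
A: 109.8 mi
F: 274.9 mi
E: 327.0 mi
D: 344.5 mi
C: 381.8 mi
B: 392.0 mi
The fourth-nearest is D at 344.5 mi.

D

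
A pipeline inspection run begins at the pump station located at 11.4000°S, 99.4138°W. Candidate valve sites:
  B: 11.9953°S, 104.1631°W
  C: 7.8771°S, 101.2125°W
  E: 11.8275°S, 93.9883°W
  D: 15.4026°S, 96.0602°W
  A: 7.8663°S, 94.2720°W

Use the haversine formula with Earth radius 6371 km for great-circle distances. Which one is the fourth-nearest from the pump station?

E

Distance to each, sorted:
C: 438.5 km
B: 521.3 km
D: 574.1 km
E: 592.8 km
A: 687.0 km
The fourth-nearest is E at 592.8 km.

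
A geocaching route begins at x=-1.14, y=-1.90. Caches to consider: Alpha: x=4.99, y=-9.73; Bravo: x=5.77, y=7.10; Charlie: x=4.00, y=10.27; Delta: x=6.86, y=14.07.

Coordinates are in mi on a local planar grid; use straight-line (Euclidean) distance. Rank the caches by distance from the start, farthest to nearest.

Distances from the start:
Delta x=6.86, y=14.07: 17.9 mi
Charlie x=4.00, y=10.27: 13.2 mi
Bravo x=5.77, y=7.10: 11.3 mi
Alpha x=4.99, y=-9.73: 9.9 mi

Delta, Charlie, Bravo, Alpha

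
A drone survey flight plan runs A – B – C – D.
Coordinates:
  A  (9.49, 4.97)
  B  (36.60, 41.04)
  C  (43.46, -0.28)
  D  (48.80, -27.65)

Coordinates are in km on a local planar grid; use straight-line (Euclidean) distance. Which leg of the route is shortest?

Leg distances:
A→B: 45.1 km
B→C: 41.9 km
C→D: 27.9 km
The shortest leg is C–D at 27.9 km.

C–D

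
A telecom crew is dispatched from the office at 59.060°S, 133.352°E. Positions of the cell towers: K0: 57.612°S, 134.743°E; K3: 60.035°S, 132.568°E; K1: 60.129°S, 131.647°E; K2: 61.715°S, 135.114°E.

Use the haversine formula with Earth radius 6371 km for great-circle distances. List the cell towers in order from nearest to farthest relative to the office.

K3, K1, K0, K2

Computing each great-circle distance from 59.060°S, 133.352°E:
K3 60.035°S, 132.568°E: 117.1 km
K1 60.129°S, 131.647°E: 152.8 km
K0 57.612°S, 134.743°E: 180.3 km
K2 61.715°S, 135.114°E: 310.7 km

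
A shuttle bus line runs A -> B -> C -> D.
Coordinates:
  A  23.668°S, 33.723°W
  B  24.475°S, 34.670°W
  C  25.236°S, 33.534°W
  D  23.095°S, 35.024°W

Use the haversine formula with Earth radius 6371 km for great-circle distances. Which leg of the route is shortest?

Leg distances:
A→B: 131.5 km
B→C: 142.5 km
C→D: 282.0 km
The shortest leg is A–B at 131.5 km.

A–B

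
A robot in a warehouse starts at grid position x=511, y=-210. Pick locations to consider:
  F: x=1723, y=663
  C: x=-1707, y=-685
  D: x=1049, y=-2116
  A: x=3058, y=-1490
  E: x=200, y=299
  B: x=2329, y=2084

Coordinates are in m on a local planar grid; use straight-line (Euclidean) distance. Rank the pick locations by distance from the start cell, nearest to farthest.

Distance from the start cell at x=511, y=-210 to each:
E x=200, y=299: 596.5 m
F x=1723, y=663: 1493.7 m
D x=1049, y=-2116: 1980.5 m
C x=-1707, y=-685: 2268.3 m
A x=3058, y=-1490: 2850.5 m
B x=2329, y=2084: 2927.0 m

E, F, D, C, A, B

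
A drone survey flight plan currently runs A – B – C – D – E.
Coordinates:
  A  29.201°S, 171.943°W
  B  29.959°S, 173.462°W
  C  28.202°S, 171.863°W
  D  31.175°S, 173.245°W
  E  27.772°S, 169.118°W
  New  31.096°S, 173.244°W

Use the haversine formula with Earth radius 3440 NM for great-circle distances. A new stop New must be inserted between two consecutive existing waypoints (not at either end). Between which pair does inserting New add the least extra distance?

between C and D

Added distance for inserting New between each consecutive pair:
A–B: 110.1 NM
B–C: 122.5 NM
C–D: 0.3 NM
D–E: 1.5 NM
Smallest added distance is 0.3 NM, inserting between C and D.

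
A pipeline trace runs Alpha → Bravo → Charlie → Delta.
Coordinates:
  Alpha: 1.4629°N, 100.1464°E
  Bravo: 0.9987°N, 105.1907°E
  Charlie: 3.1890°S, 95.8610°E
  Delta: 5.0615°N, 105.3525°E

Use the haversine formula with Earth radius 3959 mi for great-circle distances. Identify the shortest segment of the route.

Leg distances:
Alpha→Bravo: 349.9 mi
Bravo→Charlie: 706.4 mi
Charlie→Delta: 868.5 mi
The shortest leg is Alpha–Bravo at 349.9 mi.

Alpha–Bravo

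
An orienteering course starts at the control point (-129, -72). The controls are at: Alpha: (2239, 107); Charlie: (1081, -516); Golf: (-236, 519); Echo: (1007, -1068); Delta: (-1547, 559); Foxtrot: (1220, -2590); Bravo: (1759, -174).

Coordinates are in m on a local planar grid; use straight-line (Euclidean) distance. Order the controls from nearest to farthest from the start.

Distances from the start:
Golf (-236, 519): 600.6 m
Charlie (1081, -516): 1288.9 m
Echo (1007, -1068): 1510.8 m
Delta (-1547, 559): 1552.1 m
Bravo (1759, -174): 1890.8 m
Alpha (2239, 107): 2374.8 m
Foxtrot (1220, -2590): 2856.6 m

Golf, Charlie, Echo, Delta, Bravo, Alpha, Foxtrot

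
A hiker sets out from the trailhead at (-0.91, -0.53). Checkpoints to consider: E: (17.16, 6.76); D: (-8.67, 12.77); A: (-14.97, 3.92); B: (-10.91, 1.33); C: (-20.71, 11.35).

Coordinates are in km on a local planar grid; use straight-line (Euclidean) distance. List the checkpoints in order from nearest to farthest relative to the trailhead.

Distances from the trailhead:
B (-10.91, 1.33): 10.2 km
A (-14.97, 3.92): 14.7 km
D (-8.67, 12.77): 15.4 km
E (17.16, 6.76): 19.5 km
C (-20.71, 11.35): 23.1 km

B, A, D, E, C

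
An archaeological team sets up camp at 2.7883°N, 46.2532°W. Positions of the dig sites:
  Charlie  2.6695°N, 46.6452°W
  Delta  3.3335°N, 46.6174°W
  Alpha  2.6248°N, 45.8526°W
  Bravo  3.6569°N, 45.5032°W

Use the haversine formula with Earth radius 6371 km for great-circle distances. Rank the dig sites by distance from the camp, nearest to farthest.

Distance from the camp at 2.7883°N, 46.2532°W to each:
Charlie 2.6695°N, 46.6452°W: 45.5 km
Alpha 2.6248°N, 45.8526°W: 48.1 km
Delta 3.3335°N, 46.6174°W: 72.9 km
Bravo 3.6569°N, 45.5032°W: 127.5 km

Charlie, Alpha, Delta, Bravo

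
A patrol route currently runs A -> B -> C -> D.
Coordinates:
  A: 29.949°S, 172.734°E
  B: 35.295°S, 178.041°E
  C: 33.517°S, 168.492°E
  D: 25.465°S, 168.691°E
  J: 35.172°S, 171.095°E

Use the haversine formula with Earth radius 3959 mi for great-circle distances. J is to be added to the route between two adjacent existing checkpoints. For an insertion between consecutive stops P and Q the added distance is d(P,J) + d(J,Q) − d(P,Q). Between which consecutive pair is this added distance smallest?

between B and C

Added distance for inserting J between each consecutive pair:
A–B: 284.0 mi
B–C: 21.6 mi
C–D: 316.7 mi
Smallest added distance is 21.6 mi, inserting between B and C.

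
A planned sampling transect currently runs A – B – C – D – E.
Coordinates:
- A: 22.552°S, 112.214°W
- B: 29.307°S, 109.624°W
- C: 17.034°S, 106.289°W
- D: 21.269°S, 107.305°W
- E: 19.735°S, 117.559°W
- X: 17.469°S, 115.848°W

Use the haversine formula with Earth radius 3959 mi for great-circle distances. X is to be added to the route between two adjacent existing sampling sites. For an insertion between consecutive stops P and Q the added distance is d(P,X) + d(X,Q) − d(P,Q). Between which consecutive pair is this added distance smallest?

Added distance for inserting X between each consecutive pair:
A–B: 837.1 mi
B–C: 665.2 mi
C–D: 946.9 mi
D–E: 136.1 mi
Smallest added distance is 136.1 mi, inserting between D and E.

between D and E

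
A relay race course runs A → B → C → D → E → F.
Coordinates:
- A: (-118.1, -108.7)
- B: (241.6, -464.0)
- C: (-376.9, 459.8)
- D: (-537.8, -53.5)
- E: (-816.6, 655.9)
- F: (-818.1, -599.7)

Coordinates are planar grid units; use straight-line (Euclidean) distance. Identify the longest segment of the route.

Leg distances:
A→B: 505.6
B→C: 1111.7
C→D: 537.9
D→E: 762.2
E→F: 1255.6
The longest leg is E–F at 1255.6.

E–F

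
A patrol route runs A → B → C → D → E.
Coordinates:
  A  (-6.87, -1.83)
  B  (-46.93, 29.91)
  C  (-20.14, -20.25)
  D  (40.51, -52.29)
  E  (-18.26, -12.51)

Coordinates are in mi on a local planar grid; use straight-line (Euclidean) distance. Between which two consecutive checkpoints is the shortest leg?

Leg distances:
A→B: 51.1 mi
B→C: 56.9 mi
C→D: 68.6 mi
D→E: 71.0 mi
The shortest leg is A–B at 51.1 mi.

A–B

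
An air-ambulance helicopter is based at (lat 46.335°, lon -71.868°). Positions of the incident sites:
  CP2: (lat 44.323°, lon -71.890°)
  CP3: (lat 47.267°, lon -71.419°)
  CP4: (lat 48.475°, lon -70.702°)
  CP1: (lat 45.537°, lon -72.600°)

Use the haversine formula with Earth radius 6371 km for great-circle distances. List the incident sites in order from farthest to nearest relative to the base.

Distance from the base at (lat 46.335°, lon -71.868°) to each:
CP4 (lat 48.475°, lon -70.702°): 253.6 km
CP2 (lat 44.323°, lon -71.890°): 223.7 km
CP3 (lat 47.267°, lon -71.419°): 109.1 km
CP1 (lat 45.537°, lon -72.600°): 105.3 km

CP4, CP2, CP3, CP1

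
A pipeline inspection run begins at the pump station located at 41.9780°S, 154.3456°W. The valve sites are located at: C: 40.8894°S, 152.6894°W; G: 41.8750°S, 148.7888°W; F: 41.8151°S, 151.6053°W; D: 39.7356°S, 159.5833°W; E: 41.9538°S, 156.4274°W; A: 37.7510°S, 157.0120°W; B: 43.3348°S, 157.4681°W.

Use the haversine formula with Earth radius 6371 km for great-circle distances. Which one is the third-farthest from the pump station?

Distances from the pump station (41.9780°S, 154.3456°W):
A: 522.1 km
D: 506.0 km
G: 459.8 km
B: 296.6 km
F: 227.5 km
C: 183.6 km
E: 172.1 km
The third-farthest is G at 459.8 km.

G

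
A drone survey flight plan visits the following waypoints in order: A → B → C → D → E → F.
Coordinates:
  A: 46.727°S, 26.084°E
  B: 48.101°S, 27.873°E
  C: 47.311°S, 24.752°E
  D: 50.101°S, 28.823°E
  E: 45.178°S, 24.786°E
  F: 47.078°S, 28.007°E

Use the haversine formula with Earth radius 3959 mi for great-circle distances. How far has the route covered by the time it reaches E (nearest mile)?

Leg distances:
A→B: 126.5 mi  (cumulative 126.5 mi)
B→C: 155.0 mi  (cumulative 281.6 mi)
C→D: 267.6 mi  (cumulative 549.1 mi)
D→E: 388.5 mi  (cumulative 937.6 mi)
Cumulative distance at E ≈ 938 mi.

938 mi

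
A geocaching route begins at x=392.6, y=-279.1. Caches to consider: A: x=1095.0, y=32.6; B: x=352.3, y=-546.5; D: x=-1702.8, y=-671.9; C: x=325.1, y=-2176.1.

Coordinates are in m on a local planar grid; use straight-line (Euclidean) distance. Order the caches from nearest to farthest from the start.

Distance from the start at x=392.6, y=-279.1 to each:
B x=352.3, y=-546.5: 270.4 m
A x=1095.0, y=32.6: 768.5 m
C x=325.1, y=-2176.1: 1898.2 m
D x=-1702.8, y=-671.9: 2131.9 m

B, A, C, D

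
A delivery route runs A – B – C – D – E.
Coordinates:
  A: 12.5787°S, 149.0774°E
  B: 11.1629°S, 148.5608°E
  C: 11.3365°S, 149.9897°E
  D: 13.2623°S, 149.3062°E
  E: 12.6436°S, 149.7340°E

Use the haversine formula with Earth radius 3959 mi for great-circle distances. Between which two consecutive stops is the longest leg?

Leg distances:
A→B: 103.9 mi
B→C: 97.6 mi
C→D: 140.8 mi
D→E: 51.6 mi
The longest leg is C–D at 140.8 mi.

C–D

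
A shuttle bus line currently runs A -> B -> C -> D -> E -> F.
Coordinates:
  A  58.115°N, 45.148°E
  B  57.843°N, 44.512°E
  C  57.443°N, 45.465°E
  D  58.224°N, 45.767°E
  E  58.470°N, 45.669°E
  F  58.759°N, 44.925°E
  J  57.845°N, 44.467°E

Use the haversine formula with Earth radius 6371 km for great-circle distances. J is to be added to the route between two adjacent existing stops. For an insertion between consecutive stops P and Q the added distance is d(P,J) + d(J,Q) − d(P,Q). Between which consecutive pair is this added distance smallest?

Added distance for inserting J between each consecutive pair:
A–B: 4.6 km
B–C: 4.9 km
C–D: 73.0 km
D–E: 158.4 km
E–F: 150.3 km
Smallest added distance is 4.6 km, inserting between A and B.

between A and B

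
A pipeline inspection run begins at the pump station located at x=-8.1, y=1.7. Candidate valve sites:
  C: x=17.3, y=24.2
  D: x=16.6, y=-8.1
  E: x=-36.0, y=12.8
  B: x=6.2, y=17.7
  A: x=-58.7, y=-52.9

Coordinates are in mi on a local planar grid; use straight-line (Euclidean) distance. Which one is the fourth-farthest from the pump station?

D

Distance to each, sorted:
A: 74.4 mi
C: 33.9 mi
E: 30.0 mi
D: 26.6 mi
B: 21.5 mi
The fourth-farthest is D at 26.6 mi.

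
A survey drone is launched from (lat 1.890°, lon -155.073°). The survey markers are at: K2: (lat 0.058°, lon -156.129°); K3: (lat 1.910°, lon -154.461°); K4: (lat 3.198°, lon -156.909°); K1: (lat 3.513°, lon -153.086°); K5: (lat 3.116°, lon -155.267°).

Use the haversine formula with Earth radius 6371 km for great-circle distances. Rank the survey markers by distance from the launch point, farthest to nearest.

K1, K4, K2, K5, K3

Distances from the launch point:
K1 (lat 3.513°, lon -153.086°): 285.1 km
K4 (lat 3.198°, lon -156.909°): 250.5 km
K2 (lat 0.058°, lon -156.129°): 235.1 km
K5 (lat 3.116°, lon -155.267°): 138.0 km
K3 (lat 1.910°, lon -154.461°): 68.1 km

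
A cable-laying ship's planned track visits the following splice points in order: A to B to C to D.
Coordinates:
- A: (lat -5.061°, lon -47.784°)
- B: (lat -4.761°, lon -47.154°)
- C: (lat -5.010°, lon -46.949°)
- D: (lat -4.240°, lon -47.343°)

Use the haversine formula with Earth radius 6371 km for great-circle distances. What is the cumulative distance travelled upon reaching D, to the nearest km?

Leg distances:
A→B: 77.4 km  (cumulative 77.4 km)
B→C: 35.8 km  (cumulative 113.2 km)
C→D: 96.1 km  (cumulative 209.3 km)
Cumulative distance at D ≈ 209 km.

209 km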